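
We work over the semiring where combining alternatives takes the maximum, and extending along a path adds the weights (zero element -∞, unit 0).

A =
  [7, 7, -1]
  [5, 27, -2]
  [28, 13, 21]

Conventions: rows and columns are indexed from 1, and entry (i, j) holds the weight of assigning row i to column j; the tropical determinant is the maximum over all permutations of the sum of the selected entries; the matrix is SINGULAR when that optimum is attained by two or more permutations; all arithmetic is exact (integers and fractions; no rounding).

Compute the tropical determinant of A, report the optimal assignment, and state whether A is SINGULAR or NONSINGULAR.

σ = (1, 2, 3): 7 + 27 + 21 = 55
σ = (1, 3, 2): 7 + (-2) + 13 = 18
σ = (2, 1, 3): 7 + 5 + 21 = 33
σ = (2, 3, 1): 7 + (-2) + 28 = 33
σ = (3, 1, 2): (-1) + 5 + 13 = 17
σ = (3, 2, 1): (-1) + 27 + 28 = 54
Optimal value attained by: σ = (1, 2, 3).
Answer: det⊕(A) = 55; verdict: NONSINGULAR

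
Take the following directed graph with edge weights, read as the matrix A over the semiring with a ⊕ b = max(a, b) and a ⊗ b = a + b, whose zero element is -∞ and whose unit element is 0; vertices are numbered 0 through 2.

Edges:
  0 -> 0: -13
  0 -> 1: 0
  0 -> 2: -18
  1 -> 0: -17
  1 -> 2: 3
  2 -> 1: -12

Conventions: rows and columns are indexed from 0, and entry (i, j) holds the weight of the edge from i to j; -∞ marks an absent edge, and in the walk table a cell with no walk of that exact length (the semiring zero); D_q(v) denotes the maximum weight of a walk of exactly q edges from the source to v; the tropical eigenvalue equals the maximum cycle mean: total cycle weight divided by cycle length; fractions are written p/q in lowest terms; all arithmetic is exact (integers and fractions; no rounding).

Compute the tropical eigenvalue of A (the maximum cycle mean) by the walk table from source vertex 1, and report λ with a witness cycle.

q=0: [-∞, 0, -∞]
q=1: [-17, -∞, 3]
q=2: [-30, -9, -35]
q=3: [-26, -30, -6]
Optimal cycle mean attained by: cycle 1->2->1, total 3 + (-12), length 2.
Answer: λ = -9/2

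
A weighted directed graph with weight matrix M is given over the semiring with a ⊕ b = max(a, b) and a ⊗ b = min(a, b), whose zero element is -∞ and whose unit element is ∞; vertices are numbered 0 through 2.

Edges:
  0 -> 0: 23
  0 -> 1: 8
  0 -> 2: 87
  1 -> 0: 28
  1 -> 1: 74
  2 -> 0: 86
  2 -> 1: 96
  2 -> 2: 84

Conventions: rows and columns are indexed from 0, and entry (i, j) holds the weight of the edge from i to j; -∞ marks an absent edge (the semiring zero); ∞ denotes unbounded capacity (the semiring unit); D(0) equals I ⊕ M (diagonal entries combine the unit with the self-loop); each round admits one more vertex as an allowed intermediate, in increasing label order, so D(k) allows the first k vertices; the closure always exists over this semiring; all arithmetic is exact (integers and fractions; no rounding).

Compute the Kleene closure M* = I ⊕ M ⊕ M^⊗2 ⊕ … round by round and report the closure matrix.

D(0):
  [∞, 8, 87]
  [28, ∞, -∞]
  [86, 96, ∞]
D(1):
  [∞, 8, 87]
  [28, ∞, 28]
  [86, 96, ∞]
D(2):
  [∞, 8, 87]
  [28, ∞, 28]
  [86, 96, ∞]
D(3):
  [∞, 87, 87]
  [28, ∞, 28]
  [86, 96, ∞]
Answer: M* = [[∞, 87, 87], [28, ∞, 28], [86, 96, ∞]]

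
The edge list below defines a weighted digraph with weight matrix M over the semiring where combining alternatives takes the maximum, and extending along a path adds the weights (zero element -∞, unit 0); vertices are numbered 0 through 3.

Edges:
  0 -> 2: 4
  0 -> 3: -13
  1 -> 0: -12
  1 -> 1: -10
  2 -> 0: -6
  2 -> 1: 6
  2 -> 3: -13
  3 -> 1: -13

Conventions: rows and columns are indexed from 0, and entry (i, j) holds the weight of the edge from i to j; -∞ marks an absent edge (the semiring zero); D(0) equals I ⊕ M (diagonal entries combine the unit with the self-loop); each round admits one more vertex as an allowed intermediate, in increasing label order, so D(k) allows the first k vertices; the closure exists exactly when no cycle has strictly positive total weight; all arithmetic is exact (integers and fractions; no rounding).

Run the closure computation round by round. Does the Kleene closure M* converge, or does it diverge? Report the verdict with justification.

D(0):
  [0, -∞, 4, -13]
  [-12, 0, -∞, -∞]
  [-6, 6, 0, -13]
  [-∞, -13, -∞, 0]
D(1):
  [0, -∞, 4, -13]
  [-12, 0, -8, -25]
  [-6, 6, 0, -13]
  [-∞, -13, -∞, 0]
D(2):
  [0, -∞, 4, -13]
  [-12, 0, -8, -25]
  [-6, 6, 0, -13]
  [-25, -13, -21, 0]
D(3):
  [0, 10, 4, -9]
  [-12, 0, -8, -21]
  [-6, 6, 0, -13]
  [-25, -13, -21, 0]
D(4):
  [0, 10, 4, -9]
  [-12, 0, -8, -21]
  [-6, 6, 0, -13]
  [-25, -13, -21, 0]
Key observation: every diagonal entry stays at the unit through all rounds, so no improving cycle exists.
Answer: CONVERGES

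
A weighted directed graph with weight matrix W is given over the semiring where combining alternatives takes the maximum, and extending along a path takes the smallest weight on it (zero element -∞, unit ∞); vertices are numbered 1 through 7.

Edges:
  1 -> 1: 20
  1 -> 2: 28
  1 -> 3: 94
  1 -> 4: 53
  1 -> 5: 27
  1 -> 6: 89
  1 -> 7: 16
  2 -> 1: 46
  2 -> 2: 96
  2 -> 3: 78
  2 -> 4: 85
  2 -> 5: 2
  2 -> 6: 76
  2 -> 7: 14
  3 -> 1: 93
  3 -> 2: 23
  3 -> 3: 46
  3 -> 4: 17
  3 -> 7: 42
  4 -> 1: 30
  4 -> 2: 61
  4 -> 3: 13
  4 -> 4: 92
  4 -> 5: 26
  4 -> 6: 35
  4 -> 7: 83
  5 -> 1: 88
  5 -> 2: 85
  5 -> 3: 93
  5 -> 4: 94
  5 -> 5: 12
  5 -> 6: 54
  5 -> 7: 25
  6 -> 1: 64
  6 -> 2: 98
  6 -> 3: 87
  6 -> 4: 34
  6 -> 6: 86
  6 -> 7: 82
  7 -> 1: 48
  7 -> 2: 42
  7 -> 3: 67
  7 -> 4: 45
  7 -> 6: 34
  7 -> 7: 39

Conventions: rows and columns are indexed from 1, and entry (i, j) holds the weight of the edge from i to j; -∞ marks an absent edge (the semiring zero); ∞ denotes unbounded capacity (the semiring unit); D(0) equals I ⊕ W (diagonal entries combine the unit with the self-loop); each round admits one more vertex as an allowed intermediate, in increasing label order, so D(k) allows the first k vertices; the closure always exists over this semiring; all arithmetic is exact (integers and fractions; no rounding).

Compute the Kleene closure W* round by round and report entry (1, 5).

D(0):
  [∞, 28, 94, 53, 27, 89, 16]
  [46, ∞, 78, 85, 2, 76, 14]
  [93, 23, ∞, 17, -∞, -∞, 42]
  [30, 61, 13, ∞, 26, 35, 83]
  [88, 85, 93, 94, ∞, 54, 25]
  [64, 98, 87, 34, -∞, ∞, 82]
  [48, 42, 67, 45, -∞, 34, ∞]
D(1):
  [∞, 28, 94, 53, 27, 89, 16]
  [46, ∞, 78, 85, 27, 76, 16]
  [93, 28, ∞, 53, 27, 89, 42]
  [30, 61, 30, ∞, 27, 35, 83]
  [88, 85, 93, 94, ∞, 88, 25]
  [64, 98, 87, 53, 27, ∞, 82]
  [48, 42, 67, 48, 27, 48, ∞]
D(2):
  [∞, 28, 94, 53, 27, 89, 16]
  [46, ∞, 78, 85, 27, 76, 16]
  [93, 28, ∞, 53, 27, 89, 42]
  [46, 61, 61, ∞, 27, 61, 83]
  [88, 85, 93, 94, ∞, 88, 25]
  [64, 98, 87, 85, 27, ∞, 82]
  [48, 42, 67, 48, 27, 48, ∞]
D(3):
  [∞, 28, 94, 53, 27, 89, 42]
  [78, ∞, 78, 85, 27, 78, 42]
  [93, 28, ∞, 53, 27, 89, 42]
  [61, 61, 61, ∞, 27, 61, 83]
  [93, 85, 93, 94, ∞, 89, 42]
  [87, 98, 87, 85, 27, ∞, 82]
  [67, 42, 67, 53, 27, 67, ∞]
D(4):
  [∞, 53, 94, 53, 27, 89, 53]
  [78, ∞, 78, 85, 27, 78, 83]
  [93, 53, ∞, 53, 27, 89, 53]
  [61, 61, 61, ∞, 27, 61, 83]
  [93, 85, 93, 94, ∞, 89, 83]
  [87, 98, 87, 85, 27, ∞, 83]
  [67, 53, 67, 53, 27, 67, ∞]
D(5):
  [∞, 53, 94, 53, 27, 89, 53]
  [78, ∞, 78, 85, 27, 78, 83]
  [93, 53, ∞, 53, 27, 89, 53]
  [61, 61, 61, ∞, 27, 61, 83]
  [93, 85, 93, 94, ∞, 89, 83]
  [87, 98, 87, 85, 27, ∞, 83]
  [67, 53, 67, 53, 27, 67, ∞]
D(6):
  [∞, 89, 94, 85, 27, 89, 83]
  [78, ∞, 78, 85, 27, 78, 83]
  [93, 89, ∞, 85, 27, 89, 83]
  [61, 61, 61, ∞, 27, 61, 83]
  [93, 89, 93, 94, ∞, 89, 83]
  [87, 98, 87, 85, 27, ∞, 83]
  [67, 67, 67, 67, 27, 67, ∞]
D(7):
  [∞, 89, 94, 85, 27, 89, 83]
  [78, ∞, 78, 85, 27, 78, 83]
  [93, 89, ∞, 85, 27, 89, 83]
  [67, 67, 67, ∞, 27, 67, 83]
  [93, 89, 93, 94, ∞, 89, 83]
  [87, 98, 87, 85, 27, ∞, 83]
  [67, 67, 67, 67, 27, 67, ∞]
Answer: W*[1][5] = 27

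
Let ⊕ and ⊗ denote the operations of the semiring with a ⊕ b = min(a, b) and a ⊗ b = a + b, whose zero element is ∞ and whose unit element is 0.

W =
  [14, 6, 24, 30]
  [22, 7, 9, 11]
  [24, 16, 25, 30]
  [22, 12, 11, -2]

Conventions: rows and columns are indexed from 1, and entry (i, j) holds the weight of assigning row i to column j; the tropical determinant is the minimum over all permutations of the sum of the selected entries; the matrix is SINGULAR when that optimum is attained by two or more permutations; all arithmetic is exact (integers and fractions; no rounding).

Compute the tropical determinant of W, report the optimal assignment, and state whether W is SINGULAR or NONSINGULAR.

σ = (1, 2, 3, 4): 14 + 7 + 25 + (-2) = 44
σ = (1, 2, 4, 3): 14 + 7 + 30 + 11 = 62
σ = (1, 3, 2, 4): 14 + 9 + 16 + (-2) = 37
σ = (1, 3, 4, 2): 14 + 9 + 30 + 12 = 65
σ = (1, 4, 2, 3): 14 + 11 + 16 + 11 = 52
σ = (1, 4, 3, 2): 14 + 11 + 25 + 12 = 62
σ = (2, 1, 3, 4): 6 + 22 + 25 + (-2) = 51
σ = (2, 1, 4, 3): 6 + 22 + 30 + 11 = 69
σ = (2, 3, 1, 4): 6 + 9 + 24 + (-2) = 37
σ = (2, 3, 4, 1): 6 + 9 + 30 + 22 = 67
σ = (2, 4, 1, 3): 6 + 11 + 24 + 11 = 52
σ = (2, 4, 3, 1): 6 + 11 + 25 + 22 = 64
σ = (3, 1, 2, 4): 24 + 22 + 16 + (-2) = 60
σ = (3, 1, 4, 2): 24 + 22 + 30 + 12 = 88
σ = (3, 2, 1, 4): 24 + 7 + 24 + (-2) = 53
σ = (3, 2, 4, 1): 24 + 7 + 30 + 22 = 83
σ = (3, 4, 1, 2): 24 + 11 + 24 + 12 = 71
σ = (3, 4, 2, 1): 24 + 11 + 16 + 22 = 73
σ = (4, 1, 2, 3): 30 + 22 + 16 + 11 = 79
σ = (4, 1, 3, 2): 30 + 22 + 25 + 12 = 89
σ = (4, 2, 1, 3): 30 + 7 + 24 + 11 = 72
σ = (4, 2, 3, 1): 30 + 7 + 25 + 22 = 84
σ = (4, 3, 1, 2): 30 + 9 + 24 + 12 = 75
σ = (4, 3, 2, 1): 30 + 9 + 16 + 22 = 77
Optimal value attained by: σ = (1, 3, 2, 4).
Answer: det⊕(W) = 37; verdict: SINGULAR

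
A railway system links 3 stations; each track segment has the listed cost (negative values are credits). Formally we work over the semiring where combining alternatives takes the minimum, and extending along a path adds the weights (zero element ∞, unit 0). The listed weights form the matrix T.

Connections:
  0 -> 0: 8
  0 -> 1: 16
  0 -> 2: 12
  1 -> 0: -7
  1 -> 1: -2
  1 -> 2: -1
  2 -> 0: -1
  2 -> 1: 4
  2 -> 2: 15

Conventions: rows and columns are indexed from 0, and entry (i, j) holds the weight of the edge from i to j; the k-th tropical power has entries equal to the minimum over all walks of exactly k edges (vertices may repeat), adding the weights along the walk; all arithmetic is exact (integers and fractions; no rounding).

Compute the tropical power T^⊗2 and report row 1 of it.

T^⊗2:
  [9, 14, 15]
  [-9, -4, -3]
  [-3, 2, 3]
Answer: row 1 of T^⊗2 = [-9, -4, -3]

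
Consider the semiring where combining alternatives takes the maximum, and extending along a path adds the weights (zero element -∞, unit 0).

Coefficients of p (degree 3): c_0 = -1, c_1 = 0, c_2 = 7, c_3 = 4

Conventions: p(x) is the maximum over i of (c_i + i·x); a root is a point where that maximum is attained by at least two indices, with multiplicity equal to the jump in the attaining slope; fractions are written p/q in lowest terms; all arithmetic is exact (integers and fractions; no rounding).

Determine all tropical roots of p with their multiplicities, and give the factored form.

hull edge (i=0, c=-1) to (i=2, c=7): slope 4, span 2
hull edge (i=2, c=7) to (i=3, c=4): slope -3, span 1
Factored form: p(x) = 4 ⊗ (x ⊕ (-4)) ⊗ (x ⊕ (-4)) ⊗ (x ⊕ 3)
Answer: roots = -4 (mult 2), 3 (mult 1)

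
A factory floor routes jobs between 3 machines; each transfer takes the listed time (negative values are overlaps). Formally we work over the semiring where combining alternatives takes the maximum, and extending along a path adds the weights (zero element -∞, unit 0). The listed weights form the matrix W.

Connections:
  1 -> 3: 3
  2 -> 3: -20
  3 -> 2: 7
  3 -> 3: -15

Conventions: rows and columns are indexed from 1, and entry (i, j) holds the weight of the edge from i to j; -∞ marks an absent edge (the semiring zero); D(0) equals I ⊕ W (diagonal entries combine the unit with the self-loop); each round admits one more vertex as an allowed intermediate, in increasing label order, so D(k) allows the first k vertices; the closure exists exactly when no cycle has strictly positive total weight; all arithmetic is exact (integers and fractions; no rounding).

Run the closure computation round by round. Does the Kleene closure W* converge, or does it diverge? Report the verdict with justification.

D(0):
  [0, -∞, 3]
  [-∞, 0, -20]
  [-∞, 7, 0]
D(1):
  [0, -∞, 3]
  [-∞, 0, -20]
  [-∞, 7, 0]
D(2):
  [0, -∞, 3]
  [-∞, 0, -20]
  [-∞, 7, 0]
D(3):
  [0, 10, 3]
  [-∞, 0, -20]
  [-∞, 7, 0]
Key observation: every diagonal entry stays at the unit through all rounds, so no improving cycle exists.
Answer: CONVERGES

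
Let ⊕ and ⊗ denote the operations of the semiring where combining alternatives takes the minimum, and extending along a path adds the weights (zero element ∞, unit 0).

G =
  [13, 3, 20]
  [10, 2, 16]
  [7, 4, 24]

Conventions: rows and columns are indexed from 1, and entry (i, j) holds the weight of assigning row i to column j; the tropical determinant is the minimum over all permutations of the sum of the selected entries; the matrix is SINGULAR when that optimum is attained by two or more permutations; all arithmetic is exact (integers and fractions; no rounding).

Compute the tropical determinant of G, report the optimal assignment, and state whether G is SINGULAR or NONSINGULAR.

σ = (1, 2, 3): 13 + 2 + 24 = 39
σ = (1, 3, 2): 13 + 16 + 4 = 33
σ = (2, 1, 3): 3 + 10 + 24 = 37
σ = (2, 3, 1): 3 + 16 + 7 = 26
σ = (3, 1, 2): 20 + 10 + 4 = 34
σ = (3, 2, 1): 20 + 2 + 7 = 29
Optimal value attained by: σ = (2, 3, 1).
Answer: det⊕(G) = 26; verdict: NONSINGULAR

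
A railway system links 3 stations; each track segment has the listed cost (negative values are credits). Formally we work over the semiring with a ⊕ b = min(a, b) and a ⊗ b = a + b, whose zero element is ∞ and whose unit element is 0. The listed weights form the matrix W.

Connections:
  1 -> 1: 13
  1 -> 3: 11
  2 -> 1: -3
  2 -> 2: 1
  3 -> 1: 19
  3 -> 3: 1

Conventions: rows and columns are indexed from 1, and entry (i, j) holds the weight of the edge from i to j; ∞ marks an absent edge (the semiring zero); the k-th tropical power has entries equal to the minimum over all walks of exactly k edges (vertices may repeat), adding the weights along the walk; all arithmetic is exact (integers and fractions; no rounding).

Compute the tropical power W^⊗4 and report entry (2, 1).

W^⊗2:
  [26, ∞, 12]
  [-2, 2, 8]
  [20, ∞, 2]
W^⊗3:
  [31, ∞, 13]
  [-1, 3, 9]
  [21, ∞, 3]
W^⊗4:
  [32, ∞, 14]
  [0, 4, 10]
  [22, ∞, 4]
Key observation: the optimum is the walk 2->2->2->2->1, with weight 1 + 1 + 1 + (-3) = 0.
Optimal value attained by: walk 2->2->2->2->1.
Answer: (W^⊗4)[2][1] = 0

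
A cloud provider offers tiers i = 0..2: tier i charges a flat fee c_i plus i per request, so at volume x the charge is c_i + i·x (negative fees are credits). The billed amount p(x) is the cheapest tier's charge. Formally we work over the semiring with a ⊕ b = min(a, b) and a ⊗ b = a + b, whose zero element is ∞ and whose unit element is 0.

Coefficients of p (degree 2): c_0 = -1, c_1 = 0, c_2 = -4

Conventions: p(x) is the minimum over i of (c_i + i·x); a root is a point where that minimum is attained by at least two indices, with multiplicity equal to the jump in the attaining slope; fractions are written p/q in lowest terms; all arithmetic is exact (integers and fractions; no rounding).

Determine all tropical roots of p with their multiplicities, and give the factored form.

hull edge (i=0, c=-1) to (i=2, c=-4): slope -3/2, span 2
Factored form: p(x) = -4 ⊗ (x ⊕ 3/2) ⊗ (x ⊕ 3/2)
Answer: roots = 3/2 (mult 2)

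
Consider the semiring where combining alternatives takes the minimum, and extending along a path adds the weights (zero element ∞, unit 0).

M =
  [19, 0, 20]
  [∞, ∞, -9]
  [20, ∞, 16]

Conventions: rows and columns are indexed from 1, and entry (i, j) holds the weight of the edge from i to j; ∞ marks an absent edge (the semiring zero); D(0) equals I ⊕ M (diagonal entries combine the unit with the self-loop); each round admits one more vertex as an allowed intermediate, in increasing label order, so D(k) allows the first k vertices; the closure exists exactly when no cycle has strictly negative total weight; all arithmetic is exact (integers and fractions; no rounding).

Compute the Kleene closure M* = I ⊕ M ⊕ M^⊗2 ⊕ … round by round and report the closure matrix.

D(0):
  [0, 0, 20]
  [∞, 0, -9]
  [20, ∞, 0]
D(1):
  [0, 0, 20]
  [∞, 0, -9]
  [20, 20, 0]
D(2):
  [0, 0, -9]
  [∞, 0, -9]
  [20, 20, 0]
D(3):
  [0, 0, -9]
  [11, 0, -9]
  [20, 20, 0]
Answer: M* = [[0, 0, -9], [11, 0, -9], [20, 20, 0]]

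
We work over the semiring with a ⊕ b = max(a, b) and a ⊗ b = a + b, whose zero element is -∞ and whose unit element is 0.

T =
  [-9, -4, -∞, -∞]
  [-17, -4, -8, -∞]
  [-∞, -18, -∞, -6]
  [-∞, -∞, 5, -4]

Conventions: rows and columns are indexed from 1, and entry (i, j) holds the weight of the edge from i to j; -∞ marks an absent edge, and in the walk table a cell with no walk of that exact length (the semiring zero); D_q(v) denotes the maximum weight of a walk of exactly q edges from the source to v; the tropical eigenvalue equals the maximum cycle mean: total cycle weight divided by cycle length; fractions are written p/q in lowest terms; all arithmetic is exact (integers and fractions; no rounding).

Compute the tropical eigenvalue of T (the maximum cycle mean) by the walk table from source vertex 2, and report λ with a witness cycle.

q=0: [-∞, 0, -∞, -∞]
q=1: [-17, -4, -8, -∞]
q=2: [-21, -8, -12, -14]
q=3: [-25, -12, -9, -18]
q=4: [-29, -16, -13, -15]
Optimal cycle mean attained by: cycle 3->4->3, total (-6) + 5, length 2.
Answer: λ = -1/2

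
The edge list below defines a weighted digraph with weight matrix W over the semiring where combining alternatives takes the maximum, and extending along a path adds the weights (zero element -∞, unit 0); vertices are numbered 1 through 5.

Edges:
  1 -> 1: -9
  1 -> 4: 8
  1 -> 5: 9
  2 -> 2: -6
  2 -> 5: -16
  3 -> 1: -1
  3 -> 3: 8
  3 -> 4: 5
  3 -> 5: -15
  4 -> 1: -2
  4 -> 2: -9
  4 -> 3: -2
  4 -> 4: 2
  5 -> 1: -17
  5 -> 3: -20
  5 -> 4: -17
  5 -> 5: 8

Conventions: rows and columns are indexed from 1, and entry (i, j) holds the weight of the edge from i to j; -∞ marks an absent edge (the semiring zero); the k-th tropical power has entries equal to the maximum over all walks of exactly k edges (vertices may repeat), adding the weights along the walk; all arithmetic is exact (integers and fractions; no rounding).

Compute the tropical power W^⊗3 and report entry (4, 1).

W^⊗2:
  [6, -1, 6, 10, 17]
  [-33, -12, -36, -33, -8]
  [7, -4, 16, 13, 8]
  [0, -7, 6, 6, 7]
  [-9, -26, -12, -9, 16]
W^⊗3:
  [8, 1, 14, 14, 25]
  [-25, -18, -28, -25, 0]
  [15, 4, 24, 21, 16]
  [5, -3, 14, 11, 15]
  [-1, -18, -4, -1, 24]
Key observation: the optimum is the walk 4->3->3->1, with weight (-2) + 8 + (-1) = 5.
Optimal value attained by: walk 4->3->3->1.
Answer: (W^⊗3)[4][1] = 5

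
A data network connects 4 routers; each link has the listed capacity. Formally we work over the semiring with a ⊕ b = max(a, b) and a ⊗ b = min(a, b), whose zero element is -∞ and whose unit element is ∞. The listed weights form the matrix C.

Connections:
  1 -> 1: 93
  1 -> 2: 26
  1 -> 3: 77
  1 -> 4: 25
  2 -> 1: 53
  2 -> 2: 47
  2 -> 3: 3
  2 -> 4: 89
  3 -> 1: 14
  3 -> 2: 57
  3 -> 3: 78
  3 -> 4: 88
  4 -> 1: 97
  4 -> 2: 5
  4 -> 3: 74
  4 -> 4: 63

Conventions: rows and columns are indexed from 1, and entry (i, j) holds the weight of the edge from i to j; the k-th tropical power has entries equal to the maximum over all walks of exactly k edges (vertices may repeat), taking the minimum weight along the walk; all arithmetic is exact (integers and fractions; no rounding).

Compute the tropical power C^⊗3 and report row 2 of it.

C^⊗2:
  [93, 57, 77, 77]
  [89, 47, 74, 63]
  [88, 57, 78, 78]
  [93, 57, 77, 74]
C^⊗3:
  [93, 57, 77, 77]
  [89, 57, 77, 74]
  [88, 57, 78, 78]
  [93, 57, 77, 77]
Answer: row 2 of C^⊗3 = [89, 57, 77, 74]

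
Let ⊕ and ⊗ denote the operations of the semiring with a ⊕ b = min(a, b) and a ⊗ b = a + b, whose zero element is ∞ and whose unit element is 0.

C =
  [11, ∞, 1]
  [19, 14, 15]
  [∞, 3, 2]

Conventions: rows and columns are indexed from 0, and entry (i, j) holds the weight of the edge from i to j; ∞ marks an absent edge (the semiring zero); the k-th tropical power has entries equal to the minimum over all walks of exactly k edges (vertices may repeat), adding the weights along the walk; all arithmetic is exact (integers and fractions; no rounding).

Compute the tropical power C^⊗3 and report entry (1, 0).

C^⊗2:
  [22, 4, 3]
  [30, 18, 17]
  [22, 5, 4]
C^⊗3:
  [23, 6, 5]
  [37, 20, 19]
  [24, 7, 6]
Key observation: the optimum is the walk 1->2->1->0, with weight 15 + 3 + 19 = 37.
Optimal value attained by: walk 1->2->1->0.
Answer: (C^⊗3)[1][0] = 37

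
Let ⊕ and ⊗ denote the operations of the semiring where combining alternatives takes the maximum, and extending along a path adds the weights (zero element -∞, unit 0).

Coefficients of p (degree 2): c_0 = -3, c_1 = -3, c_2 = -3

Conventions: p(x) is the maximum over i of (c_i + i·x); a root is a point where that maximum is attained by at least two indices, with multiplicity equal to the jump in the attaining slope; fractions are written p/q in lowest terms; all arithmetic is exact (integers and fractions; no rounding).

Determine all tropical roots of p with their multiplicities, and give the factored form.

hull edge (i=0, c=-3) to (i=2, c=-3): slope 0, span 2
Factored form: p(x) = -3 ⊗ (x ⊕ 0) ⊗ (x ⊕ 0)
Answer: roots = 0 (mult 2)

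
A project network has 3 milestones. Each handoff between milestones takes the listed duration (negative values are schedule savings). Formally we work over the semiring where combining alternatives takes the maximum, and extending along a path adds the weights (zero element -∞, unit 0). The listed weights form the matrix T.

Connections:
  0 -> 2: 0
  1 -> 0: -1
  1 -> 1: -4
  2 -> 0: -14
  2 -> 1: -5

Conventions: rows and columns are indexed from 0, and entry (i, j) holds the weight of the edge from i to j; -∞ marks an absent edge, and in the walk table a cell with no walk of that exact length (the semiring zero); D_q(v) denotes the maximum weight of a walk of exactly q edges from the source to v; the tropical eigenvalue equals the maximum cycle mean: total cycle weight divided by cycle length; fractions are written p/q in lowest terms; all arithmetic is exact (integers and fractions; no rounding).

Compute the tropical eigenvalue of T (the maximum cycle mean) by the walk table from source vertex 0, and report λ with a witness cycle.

q=0: [0, -∞, -∞]
q=1: [-∞, -∞, 0]
q=2: [-14, -5, -∞]
q=3: [-6, -9, -14]
Optimal cycle mean attained by: cycle 0->2->1->0, total 0 + (-5) + (-1), length 3.
Answer: λ = -2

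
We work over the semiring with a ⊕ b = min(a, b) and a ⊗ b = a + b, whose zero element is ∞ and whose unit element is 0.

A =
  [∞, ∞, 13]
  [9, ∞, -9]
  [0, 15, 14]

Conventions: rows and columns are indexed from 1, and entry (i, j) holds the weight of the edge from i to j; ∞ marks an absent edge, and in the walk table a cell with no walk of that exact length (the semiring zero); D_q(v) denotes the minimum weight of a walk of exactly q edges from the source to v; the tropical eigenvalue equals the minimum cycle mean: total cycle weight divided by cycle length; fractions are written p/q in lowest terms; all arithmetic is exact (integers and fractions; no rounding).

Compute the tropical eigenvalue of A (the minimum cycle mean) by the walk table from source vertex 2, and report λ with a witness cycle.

q=0: [∞, 0, ∞]
q=1: [9, ∞, -9]
q=2: [-9, 6, 5]
q=3: [5, 20, -3]
Optimal cycle mean attained by: cycle 2->3->2, total (-9) + 15, length 2.
Answer: λ = 3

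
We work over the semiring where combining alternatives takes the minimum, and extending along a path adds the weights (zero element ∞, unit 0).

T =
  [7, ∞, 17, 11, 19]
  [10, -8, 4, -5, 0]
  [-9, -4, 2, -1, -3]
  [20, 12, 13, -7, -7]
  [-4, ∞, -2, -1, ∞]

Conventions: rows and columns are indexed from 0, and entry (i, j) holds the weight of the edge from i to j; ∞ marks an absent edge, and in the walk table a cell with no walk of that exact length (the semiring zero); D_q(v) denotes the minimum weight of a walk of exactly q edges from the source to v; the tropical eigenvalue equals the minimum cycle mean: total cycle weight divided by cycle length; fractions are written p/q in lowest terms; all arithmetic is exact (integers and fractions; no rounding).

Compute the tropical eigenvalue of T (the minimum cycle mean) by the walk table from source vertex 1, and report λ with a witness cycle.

q=0: [∞, 0, ∞, ∞, ∞]
q=1: [10, -8, 4, -5, 0]
q=2: [-5, -16, -4, -13, -12]
q=3: [-16, -24, -14, -21, -20]
q=4: [-24, -32, -22, -29, -28]
q=5: [-32, -40, -30, -37, -36]
Optimal cycle mean attained by: cycle 1->1, total (-8), length 1.
Answer: λ = -8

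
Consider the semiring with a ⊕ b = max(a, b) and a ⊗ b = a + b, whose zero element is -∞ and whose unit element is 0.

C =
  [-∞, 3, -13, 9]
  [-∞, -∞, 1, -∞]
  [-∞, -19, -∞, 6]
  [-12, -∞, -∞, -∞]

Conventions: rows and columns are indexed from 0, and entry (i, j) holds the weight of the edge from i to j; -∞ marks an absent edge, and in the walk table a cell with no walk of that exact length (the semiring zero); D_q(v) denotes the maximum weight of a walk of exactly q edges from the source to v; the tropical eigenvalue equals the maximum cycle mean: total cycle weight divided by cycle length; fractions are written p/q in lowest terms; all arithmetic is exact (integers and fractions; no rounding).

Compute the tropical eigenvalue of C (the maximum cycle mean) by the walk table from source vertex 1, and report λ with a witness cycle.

q=0: [-∞, 0, -∞, -∞]
q=1: [-∞, -∞, 1, -∞]
q=2: [-∞, -18, -∞, 7]
q=3: [-5, -∞, -17, -∞]
q=4: [-∞, -2, -18, 4]
Optimal cycle mean attained by: cycle 0->1->2->3->0, total 3 + 1 + 6 + (-12), length 4.
Answer: λ = -1/2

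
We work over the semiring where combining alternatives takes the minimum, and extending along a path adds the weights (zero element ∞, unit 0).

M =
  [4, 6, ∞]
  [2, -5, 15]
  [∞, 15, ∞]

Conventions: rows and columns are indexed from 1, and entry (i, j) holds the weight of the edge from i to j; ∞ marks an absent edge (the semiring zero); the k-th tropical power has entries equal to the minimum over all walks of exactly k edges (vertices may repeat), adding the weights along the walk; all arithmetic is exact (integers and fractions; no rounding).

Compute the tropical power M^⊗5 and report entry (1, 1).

M^⊗2:
  [8, 1, 21]
  [-3, -10, 10]
  [17, 10, 30]
M^⊗3:
  [3, -4, 16]
  [-8, -15, 5]
  [12, 5, 25]
M^⊗4:
  [-2, -9, 11]
  [-13, -20, 0]
  [7, 0, 20]
M^⊗5:
  [-7, -14, 6]
  [-18, -25, -5]
  [2, -5, 15]
Key observation: the optimum is the walk 1->2->2->2->2->1, with weight 6 + (-5) + (-5) + (-5) + 2 = -7.
Optimal value attained by: walk 1->2->2->2->2->1.
Answer: (M^⊗5)[1][1] = -7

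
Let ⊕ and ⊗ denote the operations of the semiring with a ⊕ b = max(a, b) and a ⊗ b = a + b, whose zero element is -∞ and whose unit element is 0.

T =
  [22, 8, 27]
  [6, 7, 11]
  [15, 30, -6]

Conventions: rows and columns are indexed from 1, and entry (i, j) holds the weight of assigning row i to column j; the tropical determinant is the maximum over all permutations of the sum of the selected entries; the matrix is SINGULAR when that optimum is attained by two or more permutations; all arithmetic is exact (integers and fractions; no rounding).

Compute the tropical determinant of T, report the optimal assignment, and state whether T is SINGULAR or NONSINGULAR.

σ = (1, 2, 3): 22 + 7 + (-6) = 23
σ = (1, 3, 2): 22 + 11 + 30 = 63
σ = (2, 1, 3): 8 + 6 + (-6) = 8
σ = (2, 3, 1): 8 + 11 + 15 = 34
σ = (3, 1, 2): 27 + 6 + 30 = 63
σ = (3, 2, 1): 27 + 7 + 15 = 49
Optimal value attained by: σ = (1, 3, 2).
Answer: det⊕(T) = 63; verdict: SINGULAR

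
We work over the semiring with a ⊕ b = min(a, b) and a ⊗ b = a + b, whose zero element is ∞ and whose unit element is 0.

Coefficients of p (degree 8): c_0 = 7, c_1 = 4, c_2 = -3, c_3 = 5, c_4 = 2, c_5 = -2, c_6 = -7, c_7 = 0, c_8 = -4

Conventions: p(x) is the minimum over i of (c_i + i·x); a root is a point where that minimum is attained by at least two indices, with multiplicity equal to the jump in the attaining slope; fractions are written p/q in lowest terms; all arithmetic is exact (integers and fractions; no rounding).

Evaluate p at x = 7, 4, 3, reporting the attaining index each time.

p(7) = min(7+0·7=7, 4+1·7=11, -3+2·7=11, 5+3·7=26, 2+4·7=30, -2+5·7=33, -7+6·7=35, 0+7·7=49, -4+8·7=52) = 7 (attained by i=0)
p(4) = min(7+0·4=7, 4+1·4=8, -3+2·4=5, 5+3·4=17, 2+4·4=18, -2+5·4=18, -7+6·4=17, 0+7·4=28, -4+8·4=28) = 5 (attained by i=2)
p(3) = min(7+0·3=7, 4+1·3=7, -3+2·3=3, 5+3·3=14, 2+4·3=14, -2+5·3=13, -7+6·3=11, 0+7·3=21, -4+8·3=20) = 3 (attained by i=2)
Answer: p(7) = 7; p(4) = 5; p(3) = 3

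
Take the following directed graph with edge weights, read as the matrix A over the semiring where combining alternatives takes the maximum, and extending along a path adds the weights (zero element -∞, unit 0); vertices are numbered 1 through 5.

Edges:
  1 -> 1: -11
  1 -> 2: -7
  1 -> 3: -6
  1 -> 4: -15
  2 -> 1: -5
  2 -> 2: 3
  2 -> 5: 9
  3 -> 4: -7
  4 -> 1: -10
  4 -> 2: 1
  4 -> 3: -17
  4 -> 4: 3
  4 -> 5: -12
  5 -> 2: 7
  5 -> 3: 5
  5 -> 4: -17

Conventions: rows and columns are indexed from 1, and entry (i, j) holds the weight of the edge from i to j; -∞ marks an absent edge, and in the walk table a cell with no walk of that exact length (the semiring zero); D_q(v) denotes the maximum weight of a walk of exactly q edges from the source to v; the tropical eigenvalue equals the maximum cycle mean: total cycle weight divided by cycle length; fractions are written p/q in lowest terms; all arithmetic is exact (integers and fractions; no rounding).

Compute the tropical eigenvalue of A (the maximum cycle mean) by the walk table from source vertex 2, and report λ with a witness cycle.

q=0: [-∞, 0, -∞, -∞, -∞]
q=1: [-5, 3, -∞, -∞, 9]
q=2: [-2, 16, 14, -8, 12]
q=3: [11, 19, 17, 7, 25]
q=4: [14, 32, 30, 10, 28]
q=5: [27, 35, 33, 23, 41]
Optimal cycle mean attained by: cycle 2->5->2, total 9 + 7, length 2.
Answer: λ = 8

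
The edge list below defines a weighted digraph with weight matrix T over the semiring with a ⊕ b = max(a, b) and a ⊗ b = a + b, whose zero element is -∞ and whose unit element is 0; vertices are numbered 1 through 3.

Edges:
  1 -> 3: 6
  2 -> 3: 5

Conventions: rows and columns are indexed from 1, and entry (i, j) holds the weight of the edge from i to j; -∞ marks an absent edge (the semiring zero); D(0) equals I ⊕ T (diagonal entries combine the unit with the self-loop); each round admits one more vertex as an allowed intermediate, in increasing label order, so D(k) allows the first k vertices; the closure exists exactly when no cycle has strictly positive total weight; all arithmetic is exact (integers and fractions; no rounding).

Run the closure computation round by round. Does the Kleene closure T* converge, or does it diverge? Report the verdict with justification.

D(0):
  [0, -∞, 6]
  [-∞, 0, 5]
  [-∞, -∞, 0]
D(1):
  [0, -∞, 6]
  [-∞, 0, 5]
  [-∞, -∞, 0]
D(2):
  [0, -∞, 6]
  [-∞, 0, 5]
  [-∞, -∞, 0]
D(3):
  [0, -∞, 6]
  [-∞, 0, 5]
  [-∞, -∞, 0]
Key observation: every diagonal entry stays at the unit through all rounds, so no improving cycle exists.
Answer: CONVERGES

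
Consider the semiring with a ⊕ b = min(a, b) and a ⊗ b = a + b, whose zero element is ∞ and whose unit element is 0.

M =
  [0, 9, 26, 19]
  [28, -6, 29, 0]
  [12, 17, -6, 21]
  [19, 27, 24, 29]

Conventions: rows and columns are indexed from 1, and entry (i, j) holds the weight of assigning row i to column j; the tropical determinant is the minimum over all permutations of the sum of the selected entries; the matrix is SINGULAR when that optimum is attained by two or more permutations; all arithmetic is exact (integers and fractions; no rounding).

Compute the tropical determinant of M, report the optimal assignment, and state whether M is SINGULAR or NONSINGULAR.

σ = (1, 2, 3, 4): 0 + (-6) + (-6) + 29 = 17
σ = (1, 2, 4, 3): 0 + (-6) + 21 + 24 = 39
σ = (1, 3, 2, 4): 0 + 29 + 17 + 29 = 75
σ = (1, 3, 4, 2): 0 + 29 + 21 + 27 = 77
σ = (1, 4, 2, 3): 0 + 0 + 17 + 24 = 41
σ = (1, 4, 3, 2): 0 + 0 + (-6) + 27 = 21
σ = (2, 1, 3, 4): 9 + 28 + (-6) + 29 = 60
σ = (2, 1, 4, 3): 9 + 28 + 21 + 24 = 82
σ = (2, 3, 1, 4): 9 + 29 + 12 + 29 = 79
σ = (2, 3, 4, 1): 9 + 29 + 21 + 19 = 78
σ = (2, 4, 1, 3): 9 + 0 + 12 + 24 = 45
σ = (2, 4, 3, 1): 9 + 0 + (-6) + 19 = 22
σ = (3, 1, 2, 4): 26 + 28 + 17 + 29 = 100
σ = (3, 1, 4, 2): 26 + 28 + 21 + 27 = 102
σ = (3, 2, 1, 4): 26 + (-6) + 12 + 29 = 61
σ = (3, 2, 4, 1): 26 + (-6) + 21 + 19 = 60
σ = (3, 4, 1, 2): 26 + 0 + 12 + 27 = 65
σ = (3, 4, 2, 1): 26 + 0 + 17 + 19 = 62
σ = (4, 1, 2, 3): 19 + 28 + 17 + 24 = 88
σ = (4, 1, 3, 2): 19 + 28 + (-6) + 27 = 68
σ = (4, 2, 1, 3): 19 + (-6) + 12 + 24 = 49
σ = (4, 2, 3, 1): 19 + (-6) + (-6) + 19 = 26
σ = (4, 3, 1, 2): 19 + 29 + 12 + 27 = 87
σ = (4, 3, 2, 1): 19 + 29 + 17 + 19 = 84
Optimal value attained by: σ = (1, 2, 3, 4).
Answer: det⊕(M) = 17; verdict: NONSINGULAR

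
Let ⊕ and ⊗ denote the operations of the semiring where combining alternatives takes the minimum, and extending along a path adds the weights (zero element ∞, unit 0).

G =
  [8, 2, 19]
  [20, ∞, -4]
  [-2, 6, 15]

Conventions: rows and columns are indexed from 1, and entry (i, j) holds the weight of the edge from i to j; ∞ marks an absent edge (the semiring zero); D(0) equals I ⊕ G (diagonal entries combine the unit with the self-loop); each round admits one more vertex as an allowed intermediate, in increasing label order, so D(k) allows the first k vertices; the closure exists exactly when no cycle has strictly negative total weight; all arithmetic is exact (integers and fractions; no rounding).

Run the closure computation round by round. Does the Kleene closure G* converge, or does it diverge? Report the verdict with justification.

D(0):
  [0, 2, 19]
  [20, 0, -4]
  [-2, 6, 0]
D(1):
  [0, 2, 19]
  [20, 0, -4]
  [-2, 0, 0]
Detection: at round 2, diagonal entry (3, 3) turns strictly negative.
Key observation: the cycle 3->1->2->3 has total weight (-2) + 2 + (-4), which is strictly negative.
Answer: DIVERGES — negative cycle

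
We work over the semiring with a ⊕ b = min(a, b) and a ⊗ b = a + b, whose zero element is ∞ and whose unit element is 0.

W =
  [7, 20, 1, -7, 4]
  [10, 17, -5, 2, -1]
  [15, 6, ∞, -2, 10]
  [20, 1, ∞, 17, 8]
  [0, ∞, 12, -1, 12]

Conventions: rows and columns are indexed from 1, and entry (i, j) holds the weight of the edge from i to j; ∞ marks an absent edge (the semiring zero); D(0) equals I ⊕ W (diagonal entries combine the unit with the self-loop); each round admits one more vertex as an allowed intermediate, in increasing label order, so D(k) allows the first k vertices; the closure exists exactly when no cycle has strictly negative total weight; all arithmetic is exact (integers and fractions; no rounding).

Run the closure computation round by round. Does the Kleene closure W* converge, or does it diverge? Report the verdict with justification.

D(0):
  [0, 20, 1, -7, 4]
  [10, 0, -5, 2, -1]
  [15, 6, 0, -2, 10]
  [20, 1, ∞, 0, 8]
  [0, ∞, 12, -1, 0]
D(1):
  [0, 20, 1, -7, 4]
  [10, 0, -5, 2, -1]
  [15, 6, 0, -2, 10]
  [20, 1, 21, 0, 8]
  [0, 20, 1, -7, 0]
D(2):
  [0, 20, 1, -7, 4]
  [10, 0, -5, 2, -1]
  [15, 6, 0, -2, 5]
  [11, 1, -4, 0, 0]
  [0, 20, 1, -7, 0]
Detection: at round 3, diagonal entry (4, 4) turns strictly negative.
Key observation: the cycle 4->2->3->4 has total weight 1 + (-5) + (-2), which is strictly negative.
Answer: DIVERGES — negative cycle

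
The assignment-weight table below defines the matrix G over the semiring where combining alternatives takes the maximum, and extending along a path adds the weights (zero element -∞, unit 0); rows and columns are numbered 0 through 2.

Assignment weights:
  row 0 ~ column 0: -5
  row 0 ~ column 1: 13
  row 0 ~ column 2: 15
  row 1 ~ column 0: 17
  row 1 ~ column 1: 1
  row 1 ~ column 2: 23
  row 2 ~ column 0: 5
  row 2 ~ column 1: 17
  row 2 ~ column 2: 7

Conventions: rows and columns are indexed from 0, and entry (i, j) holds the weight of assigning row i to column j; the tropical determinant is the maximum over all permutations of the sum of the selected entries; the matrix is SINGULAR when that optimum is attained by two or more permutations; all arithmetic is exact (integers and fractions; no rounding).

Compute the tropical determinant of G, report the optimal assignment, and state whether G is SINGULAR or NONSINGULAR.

σ = (0, 1, 2): (-5) + 1 + 7 = 3
σ = (0, 2, 1): (-5) + 23 + 17 = 35
σ = (1, 0, 2): 13 + 17 + 7 = 37
σ = (1, 2, 0): 13 + 23 + 5 = 41
σ = (2, 0, 1): 15 + 17 + 17 = 49
σ = (2, 1, 0): 15 + 1 + 5 = 21
Optimal value attained by: σ = (2, 0, 1).
Answer: det⊕(G) = 49; verdict: NONSINGULAR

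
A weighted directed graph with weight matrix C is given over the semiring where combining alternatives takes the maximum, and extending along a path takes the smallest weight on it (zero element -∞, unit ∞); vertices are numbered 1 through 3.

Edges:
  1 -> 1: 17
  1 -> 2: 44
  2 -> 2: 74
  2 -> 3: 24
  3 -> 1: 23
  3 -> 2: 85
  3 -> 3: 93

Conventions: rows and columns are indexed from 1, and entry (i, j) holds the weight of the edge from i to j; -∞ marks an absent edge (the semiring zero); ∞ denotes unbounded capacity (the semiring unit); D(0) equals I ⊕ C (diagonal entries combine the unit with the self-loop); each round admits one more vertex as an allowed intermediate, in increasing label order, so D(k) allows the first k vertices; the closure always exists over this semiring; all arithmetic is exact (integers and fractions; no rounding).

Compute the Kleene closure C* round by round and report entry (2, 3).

D(0):
  [∞, 44, -∞]
  [-∞, ∞, 24]
  [23, 85, ∞]
D(1):
  [∞, 44, -∞]
  [-∞, ∞, 24]
  [23, 85, ∞]
D(2):
  [∞, 44, 24]
  [-∞, ∞, 24]
  [23, 85, ∞]
D(3):
  [∞, 44, 24]
  [23, ∞, 24]
  [23, 85, ∞]
Answer: C*[2][3] = 24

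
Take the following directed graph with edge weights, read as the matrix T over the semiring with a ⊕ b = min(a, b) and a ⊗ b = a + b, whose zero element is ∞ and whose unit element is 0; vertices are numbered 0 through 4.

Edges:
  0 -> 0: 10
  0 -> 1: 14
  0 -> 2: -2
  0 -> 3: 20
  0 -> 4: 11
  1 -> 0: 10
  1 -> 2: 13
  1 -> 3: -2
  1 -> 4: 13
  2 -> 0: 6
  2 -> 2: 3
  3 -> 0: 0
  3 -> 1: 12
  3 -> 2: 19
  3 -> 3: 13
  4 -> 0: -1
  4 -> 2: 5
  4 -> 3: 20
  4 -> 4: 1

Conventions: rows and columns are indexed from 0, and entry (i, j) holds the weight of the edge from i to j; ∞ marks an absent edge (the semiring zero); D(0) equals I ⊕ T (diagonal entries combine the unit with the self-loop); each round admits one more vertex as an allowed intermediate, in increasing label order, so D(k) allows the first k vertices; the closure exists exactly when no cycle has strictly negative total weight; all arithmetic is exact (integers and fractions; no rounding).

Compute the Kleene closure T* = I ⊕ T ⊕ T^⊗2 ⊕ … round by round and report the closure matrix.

D(0):
  [0, 14, -2, 20, 11]
  [10, 0, 13, -2, 13]
  [6, ∞, 0, ∞, ∞]
  [0, 12, 19, 0, ∞]
  [-1, ∞, 5, 20, 0]
D(1):
  [0, 14, -2, 20, 11]
  [10, 0, 8, -2, 13]
  [6, 20, 0, 26, 17]
  [0, 12, -2, 0, 11]
  [-1, 13, -3, 19, 0]
D(2):
  [0, 14, -2, 12, 11]
  [10, 0, 8, -2, 13]
  [6, 20, 0, 18, 17]
  [0, 12, -2, 0, 11]
  [-1, 13, -3, 11, 0]
D(3):
  [0, 14, -2, 12, 11]
  [10, 0, 8, -2, 13]
  [6, 20, 0, 18, 17]
  [0, 12, -2, 0, 11]
  [-1, 13, -3, 11, 0]
D(4):
  [0, 14, -2, 12, 11]
  [-2, 0, -4, -2, 9]
  [6, 20, 0, 18, 17]
  [0, 12, -2, 0, 11]
  [-1, 13, -3, 11, 0]
D(5):
  [0, 14, -2, 12, 11]
  [-2, 0, -4, -2, 9]
  [6, 20, 0, 18, 17]
  [0, 12, -2, 0, 11]
  [-1, 13, -3, 11, 0]
Answer: T* = [[0, 14, -2, 12, 11], [-2, 0, -4, -2, 9], [6, 20, 0, 18, 17], [0, 12, -2, 0, 11], [-1, 13, -3, 11, 0]]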